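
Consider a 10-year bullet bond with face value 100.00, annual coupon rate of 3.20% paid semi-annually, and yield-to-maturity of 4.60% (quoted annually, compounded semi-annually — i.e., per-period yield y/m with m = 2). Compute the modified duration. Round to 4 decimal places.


Answer: Modified duration = 8.3418

Derivation:
Coupon per period c = face * coupon_rate / m = 1.600000
Periods per year m = 2; per-period yield y/m = 0.023000
Number of cashflows N = 20
Cashflows (t years, CF_t, discount factor 1/(1+y/m)^(m*t), PV):
  t = 0.5000: CF_t = 1.600000, DF = 0.977517, PV = 1.564027
  t = 1.0000: CF_t = 1.600000, DF = 0.955540, PV = 1.528864
  t = 1.5000: CF_t = 1.600000, DF = 0.934056, PV = 1.494490
  t = 2.0000: CF_t = 1.600000, DF = 0.913056, PV = 1.460890
  t = 2.5000: CF_t = 1.600000, DF = 0.892528, PV = 1.428045
  t = 3.0000: CF_t = 1.600000, DF = 0.872461, PV = 1.395938
  t = 3.5000: CF_t = 1.600000, DF = 0.852846, PV = 1.364553
  t = 4.0000: CF_t = 1.600000, DF = 0.833671, PV = 1.333874
  t = 4.5000: CF_t = 1.600000, DF = 0.814928, PV = 1.303885
  t = 5.0000: CF_t = 1.600000, DF = 0.796606, PV = 1.274570
  t = 5.5000: CF_t = 1.600000, DF = 0.778696, PV = 1.245914
  t = 6.0000: CF_t = 1.600000, DF = 0.761189, PV = 1.217902
  t = 6.5000: CF_t = 1.600000, DF = 0.744075, PV = 1.190520
  t = 7.0000: CF_t = 1.600000, DF = 0.727346, PV = 1.163754
  t = 7.5000: CF_t = 1.600000, DF = 0.710993, PV = 1.137589
  t = 8.0000: CF_t = 1.600000, DF = 0.695008, PV = 1.112013
  t = 8.5000: CF_t = 1.600000, DF = 0.679382, PV = 1.087012
  t = 9.0000: CF_t = 1.600000, DF = 0.664108, PV = 1.062573
  t = 9.5000: CF_t = 1.600000, DF = 0.649177, PV = 1.038683
  t = 10.0000: CF_t = 101.600000, DF = 0.634581, PV = 64.473468
Price P = sum_t PV_t = 88.878564
First compute Macaulay numerator sum_t t * PV_t:
  t * PV_t at t = 0.5000: 0.782014
  t * PV_t at t = 1.0000: 1.528864
  t * PV_t at t = 1.5000: 2.241735
  t * PV_t at t = 2.0000: 2.921780
  t * PV_t at t = 2.5000: 3.570112
  t * PV_t at t = 3.0000: 4.187814
  t * PV_t at t = 3.5000: 4.775937
  t * PV_t at t = 4.0000: 5.335497
  t * PV_t at t = 4.5000: 5.867482
  t * PV_t at t = 5.0000: 6.372849
  t * PV_t at t = 5.5000: 6.852526
  t * PV_t at t = 6.0000: 7.307413
  t * PV_t at t = 6.5000: 7.738381
  t * PV_t at t = 7.0000: 8.146277
  t * PV_t at t = 7.5000: 8.531919
  t * PV_t at t = 8.0000: 8.896104
  t * PV_t at t = 8.5000: 9.239599
  t * PV_t at t = 9.0000: 9.563153
  t * PV_t at t = 9.5000: 9.867487
  t * PV_t at t = 10.0000: 644.734683
Macaulay duration D = 758.461625 / 88.878564 = 8.533685
Modified duration = D / (1 + y/m) = 8.533685 / (1 + 0.023000) = 8.341823


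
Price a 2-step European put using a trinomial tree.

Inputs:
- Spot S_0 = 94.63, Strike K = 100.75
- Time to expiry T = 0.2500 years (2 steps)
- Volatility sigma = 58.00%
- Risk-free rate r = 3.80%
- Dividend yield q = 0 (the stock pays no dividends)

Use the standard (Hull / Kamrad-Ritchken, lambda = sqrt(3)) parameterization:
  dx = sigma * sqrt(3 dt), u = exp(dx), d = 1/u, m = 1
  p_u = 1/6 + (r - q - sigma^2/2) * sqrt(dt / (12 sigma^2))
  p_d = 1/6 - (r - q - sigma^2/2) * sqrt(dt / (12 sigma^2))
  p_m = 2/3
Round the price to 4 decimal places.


Answer: Price = V(0,0) = 13.5712

Derivation:
dt = T/N = 0.125000; dx = sigma*sqrt(3*dt) = 0.355176
u = exp(dx) = 1.426432; d = 1/u = 0.701050
p_u = 0.143755, p_m = 0.666667, p_d = 0.189578
Discount per step: exp(-r*dt) = 0.995261
Stock lattice S(k, j) with j the centered position index:
  k=0: S(0,+0) = 94.6300
  k=1: S(1,-1) = 66.3404; S(1,+0) = 94.6300; S(1,+1) = 134.9832
  k=2: S(2,-2) = 46.5079; S(2,-1) = 66.3404; S(2,+0) = 94.6300; S(2,+1) = 134.9832; S(2,+2) = 192.5444
Terminal payoffs V(N, j) = max(K - S_T, 0):
  V(2,-2) = 54.242084; V(2,-1) = 34.409635; V(2,+0) = 6.120000; V(2,+1) = 0.000000; V(2,+2) = 0.000000
Backward induction: V(k, j) = exp(-r*dt) * [p_u * V(k+1, j+1) + p_m * V(k+1, j) + p_d * V(k+1, j-1)]
  V(1,-1) = exp(-r*dt) * [p_u*6.120000 + p_m*34.409635 + p_d*54.242084] = 33.941034
  V(1,+0) = exp(-r*dt) * [p_u*0.000000 + p_m*6.120000 + p_d*34.409635] = 10.553058
  V(1,+1) = exp(-r*dt) * [p_u*0.000000 + p_m*0.000000 + p_d*6.120000] = 1.154718
  V(0,+0) = exp(-r*dt) * [p_u*1.154718 + p_m*10.553058 + p_d*33.941034] = 13.571221


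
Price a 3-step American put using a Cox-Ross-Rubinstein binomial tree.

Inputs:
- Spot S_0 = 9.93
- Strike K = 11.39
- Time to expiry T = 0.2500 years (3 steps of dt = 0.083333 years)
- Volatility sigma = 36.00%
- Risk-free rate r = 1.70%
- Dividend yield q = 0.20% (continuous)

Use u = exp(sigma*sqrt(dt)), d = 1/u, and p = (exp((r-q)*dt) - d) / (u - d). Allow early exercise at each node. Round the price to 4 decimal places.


Answer: Price = V(0,0) = 1.6748

Derivation:
dt = T/N = 0.083333
u = exp(sigma*sqrt(dt)) = 1.109515; d = 1/u = 0.901295
p = (exp((r-q)*dt) - d) / (u - d) = 0.480050
Discount per step: exp(-r*dt) = 0.998584
Stock lattice S(k, i) with i counting down-moves:
  k=0: S(0,0) = 9.9300
  k=1: S(1,0) = 11.0175; S(1,1) = 8.9499
  k=2: S(2,0) = 12.2241; S(2,1) = 9.9300; S(2,2) = 8.0665
  k=3: S(3,0) = 13.5628; S(3,1) = 11.0175; S(3,2) = 8.9499; S(3,3) = 7.2703
Terminal payoffs V(N, i) = max(K - S_T, 0):
  V(3,0) = 0.000000; V(3,1) = 0.372515; V(3,2) = 2.440144; V(3,3) = 4.119745
Backward induction: V(k, i) = exp(-r*dt) * [p * V(k+1, i) + (1-p) * V(k+1, i+1)]; then take max(V_cont, immediate exercise) for American.
  V(2,0) = exp(-r*dt) * [p*0.000000 + (1-p)*0.372515] = 0.193415; exercise = 0.000000; V(2,0) = max -> 0.193415
  V(2,1) = exp(-r*dt) * [p*0.372515 + (1-p)*2.440144] = 1.445530; exercise = 1.460000; V(2,1) = max -> 1.460000
  V(2,2) = exp(-r*dt) * [p*2.440144 + (1-p)*4.119745] = 3.308763; exercise = 3.323543; V(2,2) = max -> 3.323543
  V(1,0) = exp(-r*dt) * [p*0.193415 + (1-p)*1.460000] = 0.850770; exercise = 0.372515; V(1,0) = max -> 0.850770
  V(1,1) = exp(-r*dt) * [p*1.460000 + (1-p)*3.323543] = 2.425511; exercise = 2.440144; V(1,1) = max -> 2.440144
  V(0,0) = exp(-r*dt) * [p*0.850770 + (1-p)*2.440144] = 1.674792; exercise = 1.460000; V(0,0) = max -> 1.674792


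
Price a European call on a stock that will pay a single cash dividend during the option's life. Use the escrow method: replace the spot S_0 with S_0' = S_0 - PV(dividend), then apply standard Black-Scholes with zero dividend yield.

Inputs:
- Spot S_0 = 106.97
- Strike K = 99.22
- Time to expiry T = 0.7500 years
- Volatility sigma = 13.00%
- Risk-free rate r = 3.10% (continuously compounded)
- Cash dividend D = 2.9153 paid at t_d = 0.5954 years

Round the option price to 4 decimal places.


Answer: Price = 8.9721

Derivation:
PV(D) = D * exp(-r * t_d) = 2.9153 * 0.98171189 = 2.86198469
S_0' = S_0 - PV(D) = 106.9700 - 2.86198469 = 104.10801531
d1 = (ln(S_0'/K) + (r + sigma^2/2)*T) / (sigma*sqrt(T)) = 0.68995011
d2 = d1 - sigma*sqrt(T) = 0.57736681
exp(-rT) = 0.97701820
N(d1) = 0.75488722; N(d2) = 0.71815415
C = S_0' * N(d1) - K * exp(-rT) * N(d2) = 104.10801531 * 0.75488722 - 99.2200 * 0.97701820 * 0.71815415 = 8.9721


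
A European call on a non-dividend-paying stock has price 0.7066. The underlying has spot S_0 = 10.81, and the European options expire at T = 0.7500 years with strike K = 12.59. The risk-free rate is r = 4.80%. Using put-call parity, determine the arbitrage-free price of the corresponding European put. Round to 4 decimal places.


Put-call parity: C - P = S_0 * exp(-qT) - K * exp(-rT).
S_0 * exp(-qT) = 10.8100 * 1.00000000 = 10.81000000
K * exp(-rT) = 12.5900 * 0.96464029 = 12.14482129
P = C - S*exp(-qT) + K*exp(-rT)
P = 0.7066 - 10.81000000 + 12.14482129 = 2.0414

Answer: Put price = 2.0414


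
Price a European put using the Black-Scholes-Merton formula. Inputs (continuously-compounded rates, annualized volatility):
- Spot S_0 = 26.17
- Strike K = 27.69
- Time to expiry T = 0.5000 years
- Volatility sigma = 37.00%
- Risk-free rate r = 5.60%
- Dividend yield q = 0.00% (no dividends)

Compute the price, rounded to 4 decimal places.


Answer: Price = 3.1570

Derivation:
d1 = (ln(S/K) + (r - q + 0.5*sigma^2) * T) / (sigma * sqrt(T)) = 0.02204407
d2 = d1 - sigma * sqrt(T) = -0.23958544
exp(-rT) = 0.97238837; exp(-qT) = 1.00000000
P = K * exp(-rT) * N(-d2) - S_0 * exp(-qT) * N(-d1)
N(-d1) = 0.49120640; N(-d2) = 0.59467417
P = 27.6900 * 0.97238837 * 0.59467417 - 26.1700 * 1.00000000 * 0.49120640 = 3.1570


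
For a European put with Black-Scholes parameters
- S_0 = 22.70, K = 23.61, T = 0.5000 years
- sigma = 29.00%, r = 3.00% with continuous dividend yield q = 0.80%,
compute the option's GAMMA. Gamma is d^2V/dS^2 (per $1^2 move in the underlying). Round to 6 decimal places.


Answer: Gamma = 0.085308

Derivation:
d1 = -0.0355037174; d2 = -0.2405646840
phi(d1) = 0.3986909235; exp(-qT) = 0.9960079893; exp(-rT) = 0.9851119396
Gamma = exp(-qT) * phi(d1) / (S * sigma * sqrt(T)) = 0.9960079893 * 0.3986909235 / (22.7000 * 0.2900 * 0.7071067812) = 0.085308


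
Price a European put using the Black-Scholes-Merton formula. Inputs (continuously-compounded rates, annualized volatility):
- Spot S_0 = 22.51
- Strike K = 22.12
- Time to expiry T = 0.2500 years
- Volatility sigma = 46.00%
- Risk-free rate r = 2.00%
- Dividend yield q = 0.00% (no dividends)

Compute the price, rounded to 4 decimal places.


d1 = (ln(S/K) + (r - q + 0.5*sigma^2) * T) / (sigma * sqrt(T)) = 0.21272817
d2 = d1 - sigma * sqrt(T) = -0.01727183
exp(-rT) = 0.99501248; exp(-qT) = 1.00000000
P = K * exp(-rT) * N(-d2) - S_0 * exp(-qT) * N(-d1)
N(-d1) = 0.41576950; N(-d2) = 0.50689012
P = 22.1200 * 0.99501248 * 0.50689012 - 22.5100 * 1.00000000 * 0.41576950 = 1.7975

Answer: Price = 1.7975


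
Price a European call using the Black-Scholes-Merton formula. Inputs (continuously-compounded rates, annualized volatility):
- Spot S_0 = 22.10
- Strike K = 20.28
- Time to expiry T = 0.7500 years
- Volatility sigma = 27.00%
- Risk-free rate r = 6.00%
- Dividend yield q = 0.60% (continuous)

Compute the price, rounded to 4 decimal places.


Answer: Price = 3.5058

Derivation:
d1 = (ln(S/K) + (r - q + 0.5*sigma^2) * T) / (sigma * sqrt(T)) = 0.65766581
d2 = d1 - sigma * sqrt(T) = 0.42383895
exp(-rT) = 0.95599748; exp(-qT) = 0.99551011
C = S_0 * exp(-qT) * N(d1) - K * exp(-rT) * N(d2)
N(d1) = 0.74462355; N(d2) = 0.66415836
C = 22.1000 * 0.99551011 * 0.74462355 - 20.2800 * 0.95599748 * 0.66415836 = 3.5058


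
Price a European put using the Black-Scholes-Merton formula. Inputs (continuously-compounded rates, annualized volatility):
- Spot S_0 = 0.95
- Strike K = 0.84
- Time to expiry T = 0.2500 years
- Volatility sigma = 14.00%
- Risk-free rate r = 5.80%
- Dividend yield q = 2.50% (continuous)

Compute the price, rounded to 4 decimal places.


d1 = (ln(S/K) + (r - q + 0.5*sigma^2) * T) / (sigma * sqrt(T)) = 1.91085847
d2 = d1 - sigma * sqrt(T) = 1.84085847
exp(-rT) = 0.98560462; exp(-qT) = 0.99376949
P = K * exp(-rT) * N(-d2) - S_0 * exp(-qT) * N(-d1)
N(-d1) = 0.02801139; N(-d2) = 0.03282115
P = 0.8400 * 0.98560462 * 0.03282115 - 0.9500 * 0.99376949 * 0.02801139 = 0.0007

Answer: Price = 0.0007


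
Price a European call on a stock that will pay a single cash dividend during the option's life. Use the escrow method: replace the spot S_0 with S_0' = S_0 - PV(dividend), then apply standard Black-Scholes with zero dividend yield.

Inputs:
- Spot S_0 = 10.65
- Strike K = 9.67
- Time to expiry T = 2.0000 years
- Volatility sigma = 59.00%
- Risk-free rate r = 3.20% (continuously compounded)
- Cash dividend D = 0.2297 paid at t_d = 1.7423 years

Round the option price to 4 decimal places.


PV(D) = D * exp(-r * t_d) = 0.2297 * 0.94577215 = 0.21724386
S_0' = S_0 - PV(D) = 10.6500 - 0.21724386 = 10.43275614
d1 = (ln(S_0'/K) + (r + sigma^2/2)*T) / (sigma*sqrt(T)) = 0.58488778
d2 = d1 - sigma*sqrt(T) = -0.24949822
exp(-rT) = 0.93800500
N(d1) = 0.72068841; N(d2) = 0.40148771
C = S_0' * N(d1) - K * exp(-rT) * N(d2) = 10.43275614 * 0.72068841 - 9.6700 * 0.93800500 * 0.40148771 = 3.8771

Answer: Price = 3.8771


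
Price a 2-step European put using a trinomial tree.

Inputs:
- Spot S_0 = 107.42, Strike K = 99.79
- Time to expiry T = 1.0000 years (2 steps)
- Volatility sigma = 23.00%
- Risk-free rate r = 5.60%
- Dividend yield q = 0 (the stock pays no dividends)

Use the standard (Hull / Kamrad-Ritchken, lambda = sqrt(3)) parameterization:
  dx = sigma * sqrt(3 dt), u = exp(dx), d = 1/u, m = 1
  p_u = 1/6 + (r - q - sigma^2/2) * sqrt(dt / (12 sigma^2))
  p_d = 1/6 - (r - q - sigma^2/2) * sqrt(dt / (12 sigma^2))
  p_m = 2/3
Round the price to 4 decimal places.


dt = T/N = 0.500000; dx = sigma*sqrt(3*dt) = 0.281691
u = exp(dx) = 1.325370; d = 1/u = 0.754507
p_u = 0.192892, p_m = 0.666667, p_d = 0.140441
Discount per step: exp(-r*dt) = 0.972388
Stock lattice S(k, j) with j the centered position index:
  k=0: S(0,+0) = 107.4200
  k=1: S(1,-1) = 81.0491; S(1,+0) = 107.4200; S(1,+1) = 142.3712
  k=2: S(2,-2) = 61.1521; S(2,-1) = 81.0491; S(2,+0) = 107.4200; S(2,+1) = 142.3712; S(2,+2) = 188.6944
Terminal payoffs V(N, j) = max(K - S_T, 0):
  V(2,-2) = 38.637928; V(2,-1) = 18.740906; V(2,+0) = 0.000000; V(2,+1) = 0.000000; V(2,+2) = 0.000000
Backward induction: V(k, j) = exp(-r*dt) * [p_u * V(k+1, j+1) + p_m * V(k+1, j) + p_d * V(k+1, j-1)]
  V(1,-1) = exp(-r*dt) * [p_u*0.000000 + p_m*18.740906 + p_d*38.637928] = 17.425484
  V(1,+0) = exp(-r*dt) * [p_u*0.000000 + p_m*0.000000 + p_d*18.740906] = 2.559321
  V(1,+1) = exp(-r*dt) * [p_u*0.000000 + p_m*0.000000 + p_d*0.000000] = 0.000000
  V(0,+0) = exp(-r*dt) * [p_u*0.000000 + p_m*2.559321 + p_d*17.425484] = 4.038785

Answer: Price = V(0,0) = 4.0388


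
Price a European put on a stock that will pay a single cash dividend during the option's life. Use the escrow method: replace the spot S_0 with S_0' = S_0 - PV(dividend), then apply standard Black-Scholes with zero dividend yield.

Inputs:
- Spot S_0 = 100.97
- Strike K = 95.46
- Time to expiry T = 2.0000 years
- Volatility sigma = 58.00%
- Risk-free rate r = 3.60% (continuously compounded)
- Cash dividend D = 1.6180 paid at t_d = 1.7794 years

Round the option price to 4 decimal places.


Answer: Price = 24.9192

Derivation:
PV(D) = D * exp(-r * t_d) = 1.6180 * 0.93795022 = 1.51760346
S_0' = S_0 - PV(D) = 100.9700 - 1.51760346 = 99.45239654
d1 = (ln(S_0'/K) + (r + sigma^2/2)*T) / (sigma*sqrt(T)) = 0.54785145
d2 = d1 - sigma*sqrt(T) = -0.27239242
exp(-rT) = 0.93053090
N(-d1) = 0.29189695; N(-d2) = 0.60733985
P = K * exp(-rT) * N(-d2) - S_0' * N(-d1) = 95.4600 * 0.93053090 * 0.60733985 - 99.45239654 * 0.29189695 = 24.9192


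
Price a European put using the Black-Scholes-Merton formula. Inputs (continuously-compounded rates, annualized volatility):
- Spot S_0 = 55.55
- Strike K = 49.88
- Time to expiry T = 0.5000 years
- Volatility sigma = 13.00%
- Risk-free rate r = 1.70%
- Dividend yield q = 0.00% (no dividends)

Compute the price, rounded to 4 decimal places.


d1 = (ln(S/K) + (r - q + 0.5*sigma^2) * T) / (sigma * sqrt(T)) = 1.30965309
d2 = d1 - sigma * sqrt(T) = 1.21772921
exp(-rT) = 0.99153602; exp(-qT) = 1.00000000
P = K * exp(-rT) * N(-d2) - S_0 * exp(-qT) * N(-d1)
N(-d1) = 0.09515661; N(-d2) = 0.11166345
P = 49.8800 * 0.99153602 * 0.11166345 - 55.5500 * 1.00000000 * 0.09515661 = 0.2367

Answer: Price = 0.2367


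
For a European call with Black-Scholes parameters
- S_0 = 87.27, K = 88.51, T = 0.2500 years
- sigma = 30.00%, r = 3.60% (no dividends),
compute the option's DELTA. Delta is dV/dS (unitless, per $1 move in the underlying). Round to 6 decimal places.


Answer: Delta = 0.516329

Derivation:
d1 = 0.0409414746; d2 = -0.1090585254
phi(d1) = 0.3986080661; exp(-qT) = 1.0000000000; exp(-rT) = 0.9910403788
N(d1) = 0.5163287234
Delta = exp(-qT) * N(d1) = 1.0000000000 * 0.5163287234 = 0.516329


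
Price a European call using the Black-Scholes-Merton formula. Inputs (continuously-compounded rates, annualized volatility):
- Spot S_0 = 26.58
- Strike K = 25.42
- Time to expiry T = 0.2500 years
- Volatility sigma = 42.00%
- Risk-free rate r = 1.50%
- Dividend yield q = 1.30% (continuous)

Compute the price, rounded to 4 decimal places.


Answer: Price = 2.8007

Derivation:
d1 = (ln(S/K) + (r - q + 0.5*sigma^2) * T) / (sigma * sqrt(T)) = 0.31987042
d2 = d1 - sigma * sqrt(T) = 0.10987042
exp(-rT) = 0.99625702; exp(-qT) = 0.99675528
C = S_0 * exp(-qT) * N(d1) - K * exp(-rT) * N(d2)
N(d1) = 0.62546672; N(d2) = 0.54374393
C = 26.5800 * 0.99675528 * 0.62546672 - 25.4200 * 0.99625702 * 0.54374393 = 2.8007


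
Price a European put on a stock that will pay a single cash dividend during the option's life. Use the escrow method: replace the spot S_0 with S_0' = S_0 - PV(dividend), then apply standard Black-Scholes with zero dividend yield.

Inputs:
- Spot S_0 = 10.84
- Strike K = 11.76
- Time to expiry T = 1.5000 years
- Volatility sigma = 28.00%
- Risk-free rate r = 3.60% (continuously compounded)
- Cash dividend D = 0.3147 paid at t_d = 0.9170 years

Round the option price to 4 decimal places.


Answer: Price = 1.7981

Derivation:
PV(D) = D * exp(-r * t_d) = 0.3147 * 0.96752695 = 0.30448073
S_0' = S_0 - PV(D) = 10.8400 - 0.30448073 = 10.53551927
d1 = (ln(S_0'/K) + (r + sigma^2/2)*T) / (sigma*sqrt(T)) = 0.00830608
d2 = d1 - sigma*sqrt(T) = -0.33462248
exp(-rT) = 0.94743211
N(-d1) = 0.49668639; N(-d2) = 0.63104506
P = K * exp(-rT) * N(-d2) - S_0' * N(-d1) = 11.7600 * 0.94743211 * 0.63104506 - 10.53551927 * 0.49668639 = 1.7981


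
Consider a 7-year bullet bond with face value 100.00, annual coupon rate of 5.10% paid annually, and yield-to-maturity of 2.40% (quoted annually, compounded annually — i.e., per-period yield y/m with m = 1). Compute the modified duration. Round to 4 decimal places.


Coupon per period c = face * coupon_rate / m = 5.100000
Periods per year m = 1; per-period yield y/m = 0.024000
Number of cashflows N = 7
Cashflows (t years, CF_t, discount factor 1/(1+y/m)^(m*t), PV):
  t = 1.0000: CF_t = 5.100000, DF = 0.976562, PV = 4.980469
  t = 2.0000: CF_t = 5.100000, DF = 0.953674, PV = 4.863739
  t = 3.0000: CF_t = 5.100000, DF = 0.931323, PV = 4.749745
  t = 4.0000: CF_t = 5.100000, DF = 0.909495, PV = 4.638423
  t = 5.0000: CF_t = 5.100000, DF = 0.888178, PV = 4.529710
  t = 6.0000: CF_t = 5.100000, DF = 0.867362, PV = 4.423545
  t = 7.0000: CF_t = 105.100000, DF = 0.847033, PV = 89.023163
Price P = sum_t PV_t = 117.208793
First compute Macaulay numerator sum_t t * PV_t:
  t * PV_t at t = 1.0000: 4.980469
  t * PV_t at t = 2.0000: 9.727478
  t * PV_t at t = 3.0000: 14.249235
  t * PV_t at t = 4.0000: 18.553692
  t * PV_t at t = 5.0000: 22.648550
  t * PV_t at t = 6.0000: 26.541269
  t * PV_t at t = 7.0000: 623.162139
Macaulay duration D = 719.862832 / 117.208793 = 6.141714
Modified duration = D / (1 + y/m) = 6.141714 / (1 + 0.024000) = 5.997767

Answer: Modified duration = 5.9978


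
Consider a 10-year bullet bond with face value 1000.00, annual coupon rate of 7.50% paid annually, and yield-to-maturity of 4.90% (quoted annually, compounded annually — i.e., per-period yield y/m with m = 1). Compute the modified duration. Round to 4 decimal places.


Answer: Modified duration = 7.2740

Derivation:
Coupon per period c = face * coupon_rate / m = 75.000000
Periods per year m = 1; per-period yield y/m = 0.049000
Number of cashflows N = 10
Cashflows (t years, CF_t, discount factor 1/(1+y/m)^(m*t), PV):
  t = 1.0000: CF_t = 75.000000, DF = 0.953289, PV = 71.496663
  t = 2.0000: CF_t = 75.000000, DF = 0.908760, PV = 68.156972
  t = 3.0000: CF_t = 75.000000, DF = 0.866310, PV = 64.973281
  t = 4.0000: CF_t = 75.000000, DF = 0.825844, PV = 61.938304
  t = 5.0000: CF_t = 75.000000, DF = 0.787268, PV = 59.045095
  t = 6.0000: CF_t = 75.000000, DF = 0.750494, PV = 56.287030
  t = 7.0000: CF_t = 75.000000, DF = 0.715437, PV = 53.657798
  t = 8.0000: CF_t = 75.000000, DF = 0.682018, PV = 51.151380
  t = 9.0000: CF_t = 75.000000, DF = 0.650161, PV = 48.762040
  t = 10.0000: CF_t = 1075.000000, DF = 0.619791, PV = 666.275099
Price P = sum_t PV_t = 1201.743663
First compute Macaulay numerator sum_t t * PV_t:
  t * PV_t at t = 1.0000: 71.496663
  t * PV_t at t = 2.0000: 136.313944
  t * PV_t at t = 3.0000: 194.919843
  t * PV_t at t = 4.0000: 247.753217
  t * PV_t at t = 5.0000: 295.225473
  t * PV_t at t = 6.0000: 337.722180
  t * PV_t at t = 7.0000: 375.604586
  t * PV_t at t = 8.0000: 409.211043
  t * PV_t at t = 9.0000: 438.858363
  t * PV_t at t = 10.0000: 6662.750987
Macaulay duration D = 9169.856300 / 1201.743663 = 7.630459
Modified duration = D / (1 + y/m) = 7.630459 / (1 + 0.049000) = 7.274032


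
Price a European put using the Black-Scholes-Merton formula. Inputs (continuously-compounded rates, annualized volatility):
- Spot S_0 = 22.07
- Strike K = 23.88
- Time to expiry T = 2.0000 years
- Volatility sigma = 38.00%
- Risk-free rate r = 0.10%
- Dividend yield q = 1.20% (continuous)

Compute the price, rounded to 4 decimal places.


Answer: Price = 6.0316

Derivation:
d1 = (ln(S/K) + (r - q + 0.5*sigma^2) * T) / (sigma * sqrt(T)) = 0.08109013
d2 = d1 - sigma * sqrt(T) = -0.45631102
exp(-rT) = 0.99800200; exp(-qT) = 0.97628571
P = K * exp(-rT) * N(-d2) - S_0 * exp(-qT) * N(-d1)
N(-d1) = 0.46768514; N(-d2) = 0.67591683
P = 23.8800 * 0.99800200 * 0.67591683 - 22.0700 * 0.97628571 * 0.46768514 = 6.0316


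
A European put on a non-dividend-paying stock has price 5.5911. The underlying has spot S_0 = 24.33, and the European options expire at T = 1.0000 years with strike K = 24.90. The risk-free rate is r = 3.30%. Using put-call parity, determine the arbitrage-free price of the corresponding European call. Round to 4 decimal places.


Put-call parity: C - P = S_0 * exp(-qT) - K * exp(-rT).
S_0 * exp(-qT) = 24.3300 * 1.00000000 = 24.33000000
K * exp(-rT) = 24.9000 * 0.96753856 = 24.09171013
C = P + S*exp(-qT) - K*exp(-rT)
C = 5.5911 + 24.33000000 - 24.09171013 = 5.8294

Answer: Call price = 5.8294


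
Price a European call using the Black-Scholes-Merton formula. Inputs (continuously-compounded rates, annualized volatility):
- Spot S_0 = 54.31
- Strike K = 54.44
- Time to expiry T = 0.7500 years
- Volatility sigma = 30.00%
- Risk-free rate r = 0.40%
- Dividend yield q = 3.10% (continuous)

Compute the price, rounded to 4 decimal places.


Answer: Price = 4.9605

Derivation:
d1 = (ln(S/K) + (r - q + 0.5*sigma^2) * T) / (sigma * sqrt(T)) = 0.04275931
d2 = d1 - sigma * sqrt(T) = -0.21704831
exp(-rT) = 0.99700450; exp(-qT) = 0.97701820
C = S_0 * exp(-qT) * N(d1) - K * exp(-rT) * N(d2)
N(d1) = 0.51705330; N(d2) = 0.41408535
C = 54.3100 * 0.97701820 * 0.51705330 - 54.4400 * 0.99700450 * 0.41408535 = 4.9605


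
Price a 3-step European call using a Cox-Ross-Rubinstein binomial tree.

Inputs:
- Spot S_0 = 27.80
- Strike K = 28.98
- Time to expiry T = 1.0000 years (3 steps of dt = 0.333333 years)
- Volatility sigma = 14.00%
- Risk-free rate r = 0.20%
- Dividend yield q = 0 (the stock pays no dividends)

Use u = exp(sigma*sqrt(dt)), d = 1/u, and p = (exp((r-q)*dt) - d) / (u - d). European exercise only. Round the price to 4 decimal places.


Answer: Price = V(0,0) = 1.1492

Derivation:
dt = T/N = 0.333333
u = exp(sigma*sqrt(dt)) = 1.084186; d = 1/u = 0.922351
p = (exp((r-q)*dt) - d) / (u - d) = 0.483925
Discount per step: exp(-r*dt) = 0.999334
Stock lattice S(k, i) with i counting down-moves:
  k=0: S(0,0) = 27.8000
  k=1: S(1,0) = 30.1404; S(1,1) = 25.6414
  k=2: S(2,0) = 32.6777; S(2,1) = 27.8000; S(2,2) = 23.6504
  k=3: S(3,0) = 35.4287; S(3,1) = 30.1404; S(3,2) = 25.6414; S(3,3) = 21.8139
Terminal payoffs V(N, i) = max(S_T - K, 0):
  V(3,0) = 6.448732; V(3,1) = 1.160358; V(3,2) = 0.000000; V(3,3) = 0.000000
Backward induction: V(k, i) = exp(-r*dt) * [p * V(k+1, i) + (1-p) * V(k+1, i+1)].
  V(2,0) = exp(-r*dt) * [p*6.448732 + (1-p)*1.160358] = 3.717053
  V(2,1) = exp(-r*dt) * [p*1.160358 + (1-p)*0.000000] = 0.561151
  V(2,2) = exp(-r*dt) * [p*0.000000 + (1-p)*0.000000] = 0.000000
  V(1,0) = exp(-r*dt) * [p*3.717053 + (1-p)*0.561151] = 2.086978
  V(1,1) = exp(-r*dt) * [p*0.561151 + (1-p)*0.000000] = 0.271374
  V(0,0) = exp(-r*dt) * [p*2.086978 + (1-p)*0.271374] = 1.149223


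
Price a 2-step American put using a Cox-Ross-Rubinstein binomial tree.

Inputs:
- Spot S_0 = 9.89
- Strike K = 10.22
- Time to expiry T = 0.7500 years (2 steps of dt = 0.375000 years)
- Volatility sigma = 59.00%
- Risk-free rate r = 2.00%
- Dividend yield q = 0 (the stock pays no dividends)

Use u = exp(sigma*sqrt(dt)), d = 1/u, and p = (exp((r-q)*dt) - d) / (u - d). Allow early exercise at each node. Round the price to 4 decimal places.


dt = T/N = 0.375000
u = exp(sigma*sqrt(dt)) = 1.435194; d = 1/u = 0.696770
p = (exp((r-q)*dt) - d) / (u - d) = 0.420840
Discount per step: exp(-r*dt) = 0.992528
Stock lattice S(k, i) with i counting down-moves:
  k=0: S(0,0) = 9.8900
  k=1: S(1,0) = 14.1941; S(1,1) = 6.8911
  k=2: S(2,0) = 20.3712; S(2,1) = 9.8900; S(2,2) = 4.8015
Terminal payoffs V(N, i) = max(K - S_T, 0):
  V(2,0) = 0.000000; V(2,1) = 0.330000; V(2,2) = 5.418518
Backward induction: V(k, i) = exp(-r*dt) * [p * V(k+1, i) + (1-p) * V(k+1, i+1)]; then take max(V_cont, immediate exercise) for American.
  V(1,0) = exp(-r*dt) * [p*0.000000 + (1-p)*0.330000] = 0.189695; exercise = 0.000000; V(1,0) = max -> 0.189695
  V(1,1) = exp(-r*dt) * [p*0.330000 + (1-p)*5.418518] = 3.252580; exercise = 3.328944; V(1,1) = max -> 3.328944
  V(0,0) = exp(-r*dt) * [p*0.189695 + (1-p)*3.328944] = 1.992820; exercise = 0.330000; V(0,0) = max -> 1.992820

Answer: Price = V(0,0) = 1.9928


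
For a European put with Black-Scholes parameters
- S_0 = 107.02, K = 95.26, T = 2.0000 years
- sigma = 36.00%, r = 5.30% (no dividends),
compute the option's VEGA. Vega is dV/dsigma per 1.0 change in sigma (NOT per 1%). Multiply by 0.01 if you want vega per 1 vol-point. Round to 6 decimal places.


Answer: Vega = 47.542814

Derivation:
d1 = 0.6914045667; d2 = 0.1822876842
phi(d1) = 0.3141267630; exp(-qT) = 1.0000000000; exp(-rT) = 0.8994246481
Vega = S * exp(-qT) * phi(d1) * sqrt(T) = 107.0200 * 1.0000000000 * 0.3141267630 * 1.4142135624 = 47.542814


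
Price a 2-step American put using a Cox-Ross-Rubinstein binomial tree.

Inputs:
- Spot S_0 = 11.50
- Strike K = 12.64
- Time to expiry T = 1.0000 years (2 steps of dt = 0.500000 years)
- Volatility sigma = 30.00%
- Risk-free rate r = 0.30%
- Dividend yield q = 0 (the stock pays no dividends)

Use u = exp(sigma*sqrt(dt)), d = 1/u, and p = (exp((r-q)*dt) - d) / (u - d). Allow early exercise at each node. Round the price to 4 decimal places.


Answer: Price = V(0,0) = 2.1123

Derivation:
dt = T/N = 0.500000
u = exp(sigma*sqrt(dt)) = 1.236311; d = 1/u = 0.808858
p = (exp((r-q)*dt) - d) / (u - d) = 0.450677
Discount per step: exp(-r*dt) = 0.998501
Stock lattice S(k, i) with i counting down-moves:
  k=0: S(0,0) = 11.5000
  k=1: S(1,0) = 14.2176; S(1,1) = 9.3019
  k=2: S(2,0) = 17.5773; S(2,1) = 11.5000; S(2,2) = 7.5239
Terminal payoffs V(N, i) = max(K - S_T, 0):
  V(2,0) = 0.000000; V(2,1) = 1.140000; V(2,2) = 5.116112
Backward induction: V(k, i) = exp(-r*dt) * [p * V(k+1, i) + (1-p) * V(k+1, i+1)]; then take max(V_cont, immediate exercise) for American.
  V(1,0) = exp(-r*dt) * [p*0.000000 + (1-p)*1.140000] = 0.625290; exercise = 0.000000; V(1,0) = max -> 0.625290
  V(1,1) = exp(-r*dt) * [p*1.140000 + (1-p)*5.116112] = 3.319188; exercise = 3.338134; V(1,1) = max -> 3.338134
  V(0,0) = exp(-r*dt) * [p*0.625290 + (1-p)*3.338134] = 2.112347; exercise = 1.140000; V(0,0) = max -> 2.112347


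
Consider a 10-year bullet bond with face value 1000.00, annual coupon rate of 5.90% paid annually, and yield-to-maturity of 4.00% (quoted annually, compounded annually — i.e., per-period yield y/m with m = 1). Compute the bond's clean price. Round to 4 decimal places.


Coupon per period c = face * coupon_rate / m = 59.000000
Periods per year m = 1; per-period yield y/m = 0.040000
Number of cashflows N = 10
Cashflows (t years, CF_t, discount factor 1/(1+y/m)^(m*t), PV):
  t = 1.0000: CF_t = 59.000000, DF = 0.961538, PV = 56.730769
  t = 2.0000: CF_t = 59.000000, DF = 0.924556, PV = 54.548817
  t = 3.0000: CF_t = 59.000000, DF = 0.888996, PV = 52.450785
  t = 4.0000: CF_t = 59.000000, DF = 0.854804, PV = 50.433447
  t = 5.0000: CF_t = 59.000000, DF = 0.821927, PV = 48.493699
  t = 6.0000: CF_t = 59.000000, DF = 0.790315, PV = 46.628557
  t = 7.0000: CF_t = 59.000000, DF = 0.759918, PV = 44.835151
  t = 8.0000: CF_t = 59.000000, DF = 0.730690, PV = 43.110722
  t = 9.0000: CF_t = 59.000000, DF = 0.702587, PV = 41.452617
  t = 10.0000: CF_t = 1059.000000, DF = 0.675564, PV = 715.422455
Price P = sum_t PV_t = 1154.107020

Answer: Price = 1154.1070


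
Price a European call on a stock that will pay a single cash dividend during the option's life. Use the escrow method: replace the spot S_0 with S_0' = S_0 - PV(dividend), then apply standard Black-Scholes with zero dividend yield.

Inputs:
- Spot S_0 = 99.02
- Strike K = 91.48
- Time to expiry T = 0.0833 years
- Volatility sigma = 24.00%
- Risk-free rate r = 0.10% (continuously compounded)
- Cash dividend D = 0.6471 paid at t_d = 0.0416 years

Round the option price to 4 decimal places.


Answer: Price = 7.3977

Derivation:
PV(D) = D * exp(-r * t_d) = 0.6471 * 0.99995840 = 0.64707308
S_0' = S_0 - PV(D) = 99.0200 - 0.64707308 = 98.37292692
d1 = (ln(S_0'/K) + (r + sigma^2/2)*T) / (sigma*sqrt(T)) = 1.08459050
d2 = d1 - sigma*sqrt(T) = 1.01532233
exp(-rT) = 0.99991670
N(d1) = 0.86094847; N(d2) = 0.84502390
C = S_0' * N(d1) - K * exp(-rT) * N(d2) = 98.37292692 * 0.86094847 - 91.4800 * 0.99991670 * 0.84502390 = 7.3977


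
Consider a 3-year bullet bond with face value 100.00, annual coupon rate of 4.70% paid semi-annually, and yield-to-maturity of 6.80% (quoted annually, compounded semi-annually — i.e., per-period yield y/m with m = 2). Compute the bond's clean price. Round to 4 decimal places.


Answer: Price = 94.3866

Derivation:
Coupon per period c = face * coupon_rate / m = 2.350000
Periods per year m = 2; per-period yield y/m = 0.034000
Number of cashflows N = 6
Cashflows (t years, CF_t, discount factor 1/(1+y/m)^(m*t), PV):
  t = 0.5000: CF_t = 2.350000, DF = 0.967118, PV = 2.272727
  t = 1.0000: CF_t = 2.350000, DF = 0.935317, PV = 2.197995
  t = 1.5000: CF_t = 2.350000, DF = 0.904562, PV = 2.125721
  t = 2.0000: CF_t = 2.350000, DF = 0.874818, PV = 2.055823
  t = 2.5000: CF_t = 2.350000, DF = 0.846052, PV = 1.988223
  t = 3.0000: CF_t = 102.350000, DF = 0.818233, PV = 83.746104
Price P = sum_t PV_t = 94.386594


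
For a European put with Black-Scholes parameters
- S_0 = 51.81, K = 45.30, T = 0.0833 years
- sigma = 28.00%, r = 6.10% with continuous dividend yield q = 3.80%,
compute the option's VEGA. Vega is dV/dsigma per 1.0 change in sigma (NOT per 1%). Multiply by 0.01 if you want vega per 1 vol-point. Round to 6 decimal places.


d1 = 1.7256831478; d2 = 1.6448702776
phi(d1) = 0.0900014321; exp(-qT) = 0.9968396046; exp(-rT) = 0.9949315880
Vega = S * exp(-qT) * phi(d1) * sqrt(T) = 51.8100 * 0.9968396046 * 0.0900014321 * 0.2886173938 = 1.341562

Answer: Vega = 1.341562


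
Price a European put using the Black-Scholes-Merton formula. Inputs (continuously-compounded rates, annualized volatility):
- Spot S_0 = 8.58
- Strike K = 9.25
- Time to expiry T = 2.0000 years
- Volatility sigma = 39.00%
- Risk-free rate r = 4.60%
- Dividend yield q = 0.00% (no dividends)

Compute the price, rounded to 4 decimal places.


d1 = (ln(S/K) + (r - q + 0.5*sigma^2) * T) / (sigma * sqrt(T)) = 0.30625042
d2 = d1 - sigma * sqrt(T) = -0.24529287
exp(-rT) = 0.91210515; exp(-qT) = 1.00000000
P = K * exp(-rT) * N(-d2) - S_0 * exp(-qT) * N(-d1)
N(-d1) = 0.37970699; N(-d2) = 0.59688517
P = 9.2500 * 0.91210515 * 0.59688517 - 8.5800 * 1.00000000 * 0.37970699 = 1.7780

Answer: Price = 1.7780


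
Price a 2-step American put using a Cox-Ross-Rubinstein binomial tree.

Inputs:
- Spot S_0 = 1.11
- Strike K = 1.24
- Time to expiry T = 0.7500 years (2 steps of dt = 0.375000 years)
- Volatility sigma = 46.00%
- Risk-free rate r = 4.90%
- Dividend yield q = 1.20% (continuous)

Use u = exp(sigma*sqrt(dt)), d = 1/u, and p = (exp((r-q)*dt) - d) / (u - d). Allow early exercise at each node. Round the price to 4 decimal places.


Answer: Price = V(0,0) = 0.2466

Derivation:
dt = T/N = 0.375000
u = exp(sigma*sqrt(dt)) = 1.325370; d = 1/u = 0.754507
p = (exp((r-q)*dt) - d) / (u - d) = 0.454514
Discount per step: exp(-r*dt) = 0.981793
Stock lattice S(k, i) with i counting down-moves:
  k=0: S(0,0) = 1.1100
  k=1: S(1,0) = 1.4712; S(1,1) = 0.8375
  k=2: S(2,0) = 1.9498; S(2,1) = 1.1100; S(2,2) = 0.6319
Terminal payoffs V(N, i) = max(K - S_T, 0):
  V(2,0) = 0.000000; V(2,1) = 0.130000; V(2,2) = 0.608099
Backward induction: V(k, i) = exp(-r*dt) * [p * V(k+1, i) + (1-p) * V(k+1, i+1)]; then take max(V_cont, immediate exercise) for American.
  V(1,0) = exp(-r*dt) * [p*0.000000 + (1-p)*0.130000] = 0.069622; exercise = 0.000000; V(1,0) = max -> 0.069622
  V(1,1) = exp(-r*dt) * [p*0.130000 + (1-p)*0.608099] = 0.383681; exercise = 0.402498; V(1,1) = max -> 0.402498
  V(0,0) = exp(-r*dt) * [p*0.069622 + (1-p)*0.402498] = 0.246627; exercise = 0.130000; V(0,0) = max -> 0.246627


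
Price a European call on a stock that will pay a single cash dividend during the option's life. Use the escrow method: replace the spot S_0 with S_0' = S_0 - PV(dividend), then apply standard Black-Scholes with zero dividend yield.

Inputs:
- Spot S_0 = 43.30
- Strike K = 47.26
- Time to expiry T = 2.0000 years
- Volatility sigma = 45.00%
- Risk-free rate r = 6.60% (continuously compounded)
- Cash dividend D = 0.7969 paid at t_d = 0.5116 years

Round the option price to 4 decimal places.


PV(D) = D * exp(-r * t_d) = 0.7969 * 0.96679810 = 0.77044140
S_0' = S_0 - PV(D) = 43.3000 - 0.77044140 = 42.52955860
d1 = (ln(S_0'/K) + (r + sigma^2/2)*T) / (sigma*sqrt(T)) = 0.35989387
d2 = d1 - sigma*sqrt(T) = -0.27650223
exp(-rT) = 0.87634100
N(d1) = 0.64053675; N(d2) = 0.39108117
C = S_0' * N(d1) - K * exp(-rT) * N(d2) = 42.52955860 * 0.64053675 - 47.2600 * 0.87634100 * 0.39108117 = 11.0448

Answer: Price = 11.0448


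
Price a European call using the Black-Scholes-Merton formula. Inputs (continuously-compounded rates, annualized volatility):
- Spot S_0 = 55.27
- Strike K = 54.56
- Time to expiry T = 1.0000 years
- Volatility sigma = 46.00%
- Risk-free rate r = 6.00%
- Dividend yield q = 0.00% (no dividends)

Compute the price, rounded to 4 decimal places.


d1 = (ln(S/K) + (r - q + 0.5*sigma^2) * T) / (sigma * sqrt(T)) = 0.38854185
d2 = d1 - sigma * sqrt(T) = -0.07145815
exp(-rT) = 0.94176453; exp(-qT) = 1.00000000
C = S_0 * exp(-qT) * N(d1) - K * exp(-rT) * N(d2)
N(d1) = 0.65119246; N(d2) = 0.47151657
C = 55.2700 * 1.00000000 * 0.65119246 - 54.5600 * 0.94176453 * 0.47151657 = 11.7636

Answer: Price = 11.7636


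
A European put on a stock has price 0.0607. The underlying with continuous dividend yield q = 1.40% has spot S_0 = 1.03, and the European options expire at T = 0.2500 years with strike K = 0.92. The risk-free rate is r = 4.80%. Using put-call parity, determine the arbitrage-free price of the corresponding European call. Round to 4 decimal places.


Put-call parity: C - P = S_0 * exp(-qT) - K * exp(-rT).
S_0 * exp(-qT) = 1.0300 * 0.99650612 = 1.02640130
K * exp(-rT) = 0.9200 * 0.98807171 = 0.90902598
C = P + S*exp(-qT) - K*exp(-rT)
C = 0.0607 + 1.02640130 - 0.90902598 = 0.1781

Answer: Call price = 0.1781


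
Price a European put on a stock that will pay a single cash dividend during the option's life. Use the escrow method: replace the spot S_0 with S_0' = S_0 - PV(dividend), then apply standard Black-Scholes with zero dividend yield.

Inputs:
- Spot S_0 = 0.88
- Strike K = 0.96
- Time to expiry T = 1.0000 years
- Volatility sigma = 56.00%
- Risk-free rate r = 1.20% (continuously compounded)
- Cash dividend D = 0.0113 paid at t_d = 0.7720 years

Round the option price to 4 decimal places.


Answer: Price = 0.2426

Derivation:
PV(D) = D * exp(-r * t_d) = 0.0113 * 0.99077878 = 0.01119580
S_0' = S_0 - PV(D) = 0.8800 - 0.01119580 = 0.86880420
d1 = (ln(S_0'/K) + (r + sigma^2/2)*T) / (sigma*sqrt(T)) = 0.12318660
d2 = d1 - sigma*sqrt(T) = -0.43681340
exp(-rT) = 0.98807171
N(-d1) = 0.45097967; N(-d2) = 0.66887666
P = K * exp(-rT) * N(-d2) - S_0' * N(-d1) = 0.9600 * 0.98807171 * 0.66887666 - 0.86880420 * 0.45097967 = 0.2426


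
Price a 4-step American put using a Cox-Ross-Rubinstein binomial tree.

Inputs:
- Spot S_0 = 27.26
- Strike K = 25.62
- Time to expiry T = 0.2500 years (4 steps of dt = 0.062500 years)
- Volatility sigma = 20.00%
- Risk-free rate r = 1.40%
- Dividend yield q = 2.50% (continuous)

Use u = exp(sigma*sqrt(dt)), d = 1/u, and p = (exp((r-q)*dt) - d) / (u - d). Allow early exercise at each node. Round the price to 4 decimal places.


dt = T/N = 0.062500
u = exp(sigma*sqrt(dt)) = 1.051271; d = 1/u = 0.951229
p = (exp((r-q)*dt) - d) / (u - d) = 0.480633
Discount per step: exp(-r*dt) = 0.999125
Stock lattice S(k, i) with i counting down-moves:
  k=0: S(0,0) = 27.2600
  k=1: S(1,0) = 28.6577; S(1,1) = 25.9305
  k=2: S(2,0) = 30.1270; S(2,1) = 27.2600; S(2,2) = 24.6659
  k=3: S(3,0) = 31.6716; S(3,1) = 28.6577; S(3,2) = 25.9305; S(3,3) = 23.4629
  k=4: S(4,0) = 33.2954; S(4,1) = 30.1270; S(4,2) = 27.2600; S(4,3) = 24.6659; S(4,4) = 22.3186
Terminal payoffs V(N, i) = max(K - S_T, 0):
  V(4,0) = 0.000000; V(4,1) = 0.000000; V(4,2) = 0.000000; V(4,3) = 0.954132; V(4,4) = 3.301400
Backward induction: V(k, i) = exp(-r*dt) * [p * V(k+1, i) + (1-p) * V(k+1, i+1)]; then take max(V_cont, immediate exercise) for American.
  V(3,0) = exp(-r*dt) * [p*0.000000 + (1-p)*0.000000] = 0.000000; exercise = 0.000000; V(3,0) = max -> 0.000000
  V(3,1) = exp(-r*dt) * [p*0.000000 + (1-p)*0.000000] = 0.000000; exercise = 0.000000; V(3,1) = max -> 0.000000
  V(3,2) = exp(-r*dt) * [p*0.000000 + (1-p)*0.954132] = 0.495111; exercise = 0.000000; V(3,2) = max -> 0.495111
  V(3,3) = exp(-r*dt) * [p*0.954132 + (1-p)*3.301400] = 2.171325; exercise = 2.157101; V(3,3) = max -> 2.171325
  V(2,0) = exp(-r*dt) * [p*0.000000 + (1-p)*0.000000] = 0.000000; exercise = 0.000000; V(2,0) = max -> 0.000000
  V(2,1) = exp(-r*dt) * [p*0.000000 + (1-p)*0.495111] = 0.256920; exercise = 0.000000; V(2,1) = max -> 0.256920
  V(2,2) = exp(-r*dt) * [p*0.495111 + (1-p)*2.171325] = 1.364487; exercise = 0.954132; V(2,2) = max -> 1.364487
  V(1,0) = exp(-r*dt) * [p*0.000000 + (1-p)*0.256920] = 0.133319; exercise = 0.000000; V(1,0) = max -> 0.133319
  V(1,1) = exp(-r*dt) * [p*0.256920 + (1-p)*1.364487] = 0.831426; exercise = 0.000000; V(1,1) = max -> 0.831426
  V(0,0) = exp(-r*dt) * [p*0.133319 + (1-p)*0.831426] = 0.495459; exercise = 0.000000; V(0,0) = max -> 0.495459

Answer: Price = V(0,0) = 0.4955


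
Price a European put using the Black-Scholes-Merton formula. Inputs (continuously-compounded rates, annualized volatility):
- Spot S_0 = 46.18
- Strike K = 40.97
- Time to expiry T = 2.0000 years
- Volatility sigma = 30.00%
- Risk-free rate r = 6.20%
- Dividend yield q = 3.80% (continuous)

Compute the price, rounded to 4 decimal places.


d1 = (ln(S/K) + (r - q + 0.5*sigma^2) * T) / (sigma * sqrt(T)) = 0.60742055
d2 = d1 - sigma * sqrt(T) = 0.18315648
exp(-rT) = 0.88337984; exp(-qT) = 0.92681621
P = K * exp(-rT) * N(-d2) - S_0 * exp(-qT) * N(-d1)
N(-d1) = 0.27178593; N(-d2) = 0.42733762
P = 40.9700 * 0.88337984 * 0.42733762 - 46.1800 * 0.92681621 * 0.27178593 = 3.8337

Answer: Price = 3.8337


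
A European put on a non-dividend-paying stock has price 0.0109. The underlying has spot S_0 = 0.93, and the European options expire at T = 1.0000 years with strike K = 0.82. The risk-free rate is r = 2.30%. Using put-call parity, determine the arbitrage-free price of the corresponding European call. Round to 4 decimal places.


Put-call parity: C - P = S_0 * exp(-qT) - K * exp(-rT).
S_0 * exp(-qT) = 0.9300 * 1.00000000 = 0.93000000
K * exp(-rT) = 0.8200 * 0.97726248 = 0.80135524
C = P + S*exp(-qT) - K*exp(-rT)
C = 0.0109 + 0.93000000 - 0.80135524 = 0.1395

Answer: Call price = 0.1395


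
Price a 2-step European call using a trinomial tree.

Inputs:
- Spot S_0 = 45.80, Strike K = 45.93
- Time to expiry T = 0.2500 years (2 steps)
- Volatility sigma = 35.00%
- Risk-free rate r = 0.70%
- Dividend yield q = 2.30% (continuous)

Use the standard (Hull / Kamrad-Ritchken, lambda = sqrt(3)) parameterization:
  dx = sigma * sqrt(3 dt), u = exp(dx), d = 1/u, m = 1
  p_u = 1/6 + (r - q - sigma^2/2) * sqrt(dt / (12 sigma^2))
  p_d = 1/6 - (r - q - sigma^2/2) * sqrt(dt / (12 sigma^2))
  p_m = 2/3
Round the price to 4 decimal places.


Answer: Price = V(0,0) = 2.5811

Derivation:
dt = T/N = 0.125000; dx = sigma*sqrt(3*dt) = 0.214330
u = exp(dx) = 1.239032; d = 1/u = 0.807082
p_u = 0.144140, p_m = 0.666667, p_d = 0.189193
Discount per step: exp(-r*dt) = 0.999125
Stock lattice S(k, j) with j the centered position index:
  k=0: S(0,+0) = 45.8000
  k=1: S(1,-1) = 36.9643; S(1,+0) = 45.8000; S(1,+1) = 56.7477
  k=2: S(2,-2) = 29.8332; S(2,-1) = 36.9643; S(2,+0) = 45.8000; S(2,+1) = 56.7477; S(2,+2) = 70.3122
Terminal payoffs V(N, j) = max(S_T - K, 0):
  V(2,-2) = 0.000000; V(2,-1) = 0.000000; V(2,+0) = 0.000000; V(2,+1) = 10.817661; V(2,+2) = 24.382163
Backward induction: V(k, j) = exp(-r*dt) * [p_u * V(k+1, j+1) + p_m * V(k+1, j) + p_d * V(k+1, j-1)]
  V(1,-1) = exp(-r*dt) * [p_u*0.000000 + p_m*0.000000 + p_d*0.000000] = 0.000000
  V(1,+0) = exp(-r*dt) * [p_u*10.817661 + p_m*0.000000 + p_d*0.000000] = 1.557895
  V(1,+1) = exp(-r*dt) * [p_u*24.382163 + p_m*10.817661 + p_d*0.000000] = 10.716840
  V(0,+0) = exp(-r*dt) * [p_u*10.716840 + p_m*1.557895 + p_d*0.000000] = 2.581064
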